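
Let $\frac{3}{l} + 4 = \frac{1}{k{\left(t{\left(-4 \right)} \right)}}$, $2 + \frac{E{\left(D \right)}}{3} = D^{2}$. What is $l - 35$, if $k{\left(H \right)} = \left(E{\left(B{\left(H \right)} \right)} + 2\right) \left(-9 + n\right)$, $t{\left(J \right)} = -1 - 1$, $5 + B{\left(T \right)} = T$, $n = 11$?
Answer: $- \frac{13621}{381} \approx -35.751$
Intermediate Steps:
$B{\left(T \right)} = -5 + T$
$t{\left(J \right)} = -2$ ($t{\left(J \right)} = -1 - 1 = -2$)
$E{\left(D \right)} = -6 + 3 D^{2}$
$k{\left(H \right)} = -8 + 6 \left(-5 + H\right)^{2}$ ($k{\left(H \right)} = \left(\left(-6 + 3 \left(-5 + H\right)^{2}\right) + 2\right) \left(-9 + 11\right) = \left(-4 + 3 \left(-5 + H\right)^{2}\right) 2 = -8 + 6 \left(-5 + H\right)^{2}$)
$l = - \frac{286}{381}$ ($l = \frac{3}{-4 + \frac{1}{-8 + 6 \left(-5 - 2\right)^{2}}} = \frac{3}{-4 + \frac{1}{-8 + 6 \left(-7\right)^{2}}} = \frac{3}{-4 + \frac{1}{-8 + 6 \cdot 49}} = \frac{3}{-4 + \frac{1}{-8 + 294}} = \frac{3}{-4 + \frac{1}{286}} = \frac{3}{- \frac{1143}{286}} = 3 \left(- \frac{286}{1143}\right) = - \frac{286}{381} \approx -0.75066$)
$l - 35 = - \frac{286}{381} - 35 = - \frac{13621}{381}$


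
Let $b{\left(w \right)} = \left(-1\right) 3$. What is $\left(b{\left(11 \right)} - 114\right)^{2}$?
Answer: $13689$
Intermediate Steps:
$b{\left(w \right)} = -3$
$\left(b{\left(11 \right)} - 114\right)^{2} = \left(-3 - 114\right)^{2} = \left(-117\right)^{2} = 13689$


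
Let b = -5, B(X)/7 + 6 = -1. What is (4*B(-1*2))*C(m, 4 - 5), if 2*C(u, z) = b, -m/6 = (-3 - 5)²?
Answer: 490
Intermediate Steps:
m = -384 (m = -6*(-3 - 5)² = -6*(-8)² = -6*64 = -384)
B(X) = -49 (B(X) = -42 + 7*(-1) = -42 - 7 = -49)
C(u, z) = -5/2 (C(u, z) = (½)*(-5) = -5/2)
(4*B(-1*2))*C(m, 4 - 5) = (4*(-49))*(-5/2) = -196*(-5/2) = 490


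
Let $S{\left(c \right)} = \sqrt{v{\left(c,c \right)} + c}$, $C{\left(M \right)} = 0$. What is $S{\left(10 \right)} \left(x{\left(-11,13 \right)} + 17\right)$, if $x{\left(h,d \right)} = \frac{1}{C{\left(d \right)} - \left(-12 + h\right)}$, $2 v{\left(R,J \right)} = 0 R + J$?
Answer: $\frac{392 \sqrt{15}}{23} \approx 66.009$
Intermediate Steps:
$v{\left(R,J \right)} = \frac{J}{2}$ ($v{\left(R,J \right)} = \frac{0 R + J}{2} = \frac{0 + J}{2} = \frac{J}{2}$)
$x{\left(h,d \right)} = \frac{1}{12 - h}$ ($x{\left(h,d \right)} = \frac{1}{0 - \left(-12 + h\right)} = \frac{1}{12 - h}$)
$S{\left(c \right)} = \frac{\sqrt{6} \sqrt{c}}{2}$ ($S{\left(c \right)} = \sqrt{\frac{c}{2} + c} = \sqrt{\frac{3 c}{2}} = \frac{\sqrt{6} \sqrt{c}}{2}$)
$S{\left(10 \right)} \left(x{\left(-11,13 \right)} + 17\right) = \frac{\sqrt{6} \sqrt{10}}{2} \left(\frac{1}{12 - -11} + 17\right) = \sqrt{15} \left(\frac{1}{12 + 11} + 17\right) = \sqrt{15} \left(\frac{1}{23} + 17\right) = \sqrt{15} \cdot \frac{392}{23} = \frac{392 \sqrt{15}}{23}$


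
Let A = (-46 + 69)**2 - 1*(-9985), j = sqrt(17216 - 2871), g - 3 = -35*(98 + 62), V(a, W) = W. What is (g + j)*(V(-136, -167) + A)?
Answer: -57912159 + 10347*sqrt(14345) ≈ -5.6673e+7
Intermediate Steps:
g = -5597 (g = 3 - 35*(98 + 62) = 3 - 35*160 = 3 - 5600 = -5597)
j = sqrt(14345) ≈ 119.77
A = 10514 (A = 23**2 + 9985 = 529 + 9985 = 10514)
(g + j)*(V(-136, -167) + A) = (-5597 + sqrt(14345))*(-167 + 10514) = (-5597 + sqrt(14345))*10347 = -57912159 + 10347*sqrt(14345)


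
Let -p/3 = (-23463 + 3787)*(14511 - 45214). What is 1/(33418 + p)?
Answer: -1/1812303266 ≈ -5.5178e-10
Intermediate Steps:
p = -1812336684 (p = -3*(-23463 + 3787)*(14511 - 45214) = -(-59028)*(-30703) = -3*604112228 = -1812336684)
1/(33418 + p) = 1/(33418 - 1812336684) = 1/(-1812303266) = -1/1812303266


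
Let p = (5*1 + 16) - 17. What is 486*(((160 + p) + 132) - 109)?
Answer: 90882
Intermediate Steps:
p = 4 (p = (5 + 16) - 17 = 21 - 17 = 4)
486*(((160 + p) + 132) - 109) = 486*(((160 + 4) + 132) - 109) = 486*((164 + 132) - 109) = 486*(296 - 109) = 486*187 = 90882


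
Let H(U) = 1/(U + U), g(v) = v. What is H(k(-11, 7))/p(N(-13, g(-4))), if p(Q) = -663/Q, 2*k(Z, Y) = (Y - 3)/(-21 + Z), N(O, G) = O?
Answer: -8/51 ≈ -0.15686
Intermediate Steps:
k(Z, Y) = (-3 + Y)/(2*(-21 + Z)) (k(Z, Y) = ((Y - 3)/(-21 + Z))/2 = ((-3 + Y)/(-21 + Z))/2 = (-3 + Y)/(2*(-21 + Z)))
H(U) = 1/(2*U)
H(k(-11, 7))/p(N(-13, g(-4))) = (1/(2*(((-3 + 7)/(2*(-21 - 11))))))/((-663/(-13))) = (1/(2*(((½)*4/(-32)))))/((-663*(-1/13))) = (1/(2*(((½)*(-1/32)*4))))/51 = (1/(2*(-1/16)))*(1/51) = ((½)*(-16))*(1/51) = -8*1/51 = -8/51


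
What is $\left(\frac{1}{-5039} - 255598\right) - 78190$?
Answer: $- \frac{1681957733}{5039} \approx -3.3379 \cdot 10^{5}$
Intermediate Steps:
$\left(\frac{1}{-5039} - 255598\right) - 78190 = \left(- \frac{1}{5039} - 255598\right) - 78190 = - \frac{1287958323}{5039} - 78190 = - \frac{1681957733}{5039}$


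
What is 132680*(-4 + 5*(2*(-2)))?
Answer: -3184320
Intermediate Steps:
132680*(-4 + 5*(2*(-2))) = 132680*(-4 + 5*(-4)) = 132680*(-4 - 20) = 132680*(-24) = -3184320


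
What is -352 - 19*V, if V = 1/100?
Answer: -35219/100 ≈ -352.19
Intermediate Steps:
V = 1/100 ≈ 0.010000
-352 - 19*V = -352 - 19*1/100 = -352 - 19/100 = -35219/100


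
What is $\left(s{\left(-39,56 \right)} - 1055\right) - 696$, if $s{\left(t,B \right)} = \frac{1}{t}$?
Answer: $- \frac{68290}{39} \approx -1751.0$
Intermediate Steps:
$\left(s{\left(-39,56 \right)} - 1055\right) - 696 = \left(\frac{1}{-39} - 1055\right) - 696 = \left(- \frac{1}{39} - 1055\right) - 696 = - \frac{41146}{39} - 696 = - \frac{68290}{39}$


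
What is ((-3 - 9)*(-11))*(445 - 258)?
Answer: 24684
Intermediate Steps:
((-3 - 9)*(-11))*(445 - 258) = -12*(-11)*187 = 132*187 = 24684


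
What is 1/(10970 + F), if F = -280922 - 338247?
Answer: -1/608199 ≈ -1.6442e-6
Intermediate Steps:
F = -619169
1/(10970 + F) = 1/(10970 - 619169) = 1/(-608199) = -1/608199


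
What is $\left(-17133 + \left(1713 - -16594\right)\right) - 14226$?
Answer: $-13052$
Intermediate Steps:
$\left(-17133 + \left(1713 - -16594\right)\right) - 14226 = \left(-17133 + \left(1713 + 16594\right)\right) - 14226 = \left(-17133 + 18307\right) - 14226 = 1174 - 14226 = -13052$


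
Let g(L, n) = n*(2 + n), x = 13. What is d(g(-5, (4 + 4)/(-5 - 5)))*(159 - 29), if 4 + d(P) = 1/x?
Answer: -510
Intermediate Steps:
d(P) = -51/13 (d(P) = -4 + 1/13 = -51/13)
d(g(-5, (4 + 4)/(-5 - 5)))*(159 - 29) = -51*(159 - 29)/13 = -51/13*130 = -510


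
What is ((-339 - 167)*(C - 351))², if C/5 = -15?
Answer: 46464389136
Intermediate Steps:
C = -75 (C = 5*(-15) = -75)
((-339 - 167)*(C - 351))² = ((-339 - 167)*(-75 - 351))² = (-506*(-426))² = 215556² = 46464389136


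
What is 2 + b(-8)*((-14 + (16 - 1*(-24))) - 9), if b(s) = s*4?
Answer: -542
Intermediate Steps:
b(s) = 4*s
2 + b(-8)*((-14 + (16 - 1*(-24))) - 9) = 2 + (4*(-8))*((-14 + (16 - 1*(-24))) - 9) = 2 - 32*((-14 + (16 + 24)) - 9) = 2 - 32*((-14 + 40) - 9) = 2 - 32*(26 - 9) = 2 - 32*17 = 2 - 544 = -542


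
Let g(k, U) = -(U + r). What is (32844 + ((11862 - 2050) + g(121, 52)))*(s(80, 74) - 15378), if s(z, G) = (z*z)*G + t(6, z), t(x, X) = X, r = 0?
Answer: 19525498408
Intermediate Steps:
g(k, U) = -U (g(k, U) = -(U + 0) = -U)
s(z, G) = z + G*z² (s(z, G) = (z*z)*G + z = z²*G + z = G*z² + z = z + G*z²)
(32844 + ((11862 - 2050) + g(121, 52)))*(s(80, 74) - 15378) = (32844 + ((11862 - 2050) - 1*52))*(80*(1 + 74*80) - 15378) = (32844 + (9812 - 52))*(80*(1 + 5920) - 15378) = (32844 + 9760)*(80*5921 - 15378) = 42604*(473680 - 15378) = 42604*458302 = 19525498408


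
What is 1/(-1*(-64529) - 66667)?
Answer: -1/2138 ≈ -0.00046773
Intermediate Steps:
1/(-1*(-64529) - 66667) = 1/(64529 - 66667) = 1/(-2138) = -1/2138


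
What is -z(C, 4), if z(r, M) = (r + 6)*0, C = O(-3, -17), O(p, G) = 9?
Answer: 0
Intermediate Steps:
C = 9
z(r, M) = 0 (z(r, M) = (6 + r)*0 = 0)
-z(C, 4) = -1*0 = 0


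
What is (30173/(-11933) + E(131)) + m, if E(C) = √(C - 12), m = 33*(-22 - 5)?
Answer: -10662476/11933 + √119 ≈ -882.62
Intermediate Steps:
m = -891 (m = 33*(-27) = -891)
E(C) = √(-12 + C)
(30173/(-11933) + E(131)) + m = (30173/(-11933) + √(-12 + 131)) - 891 = (30173*(-1/11933) + √119) - 891 = (-30173/11933 + √119) - 891 = -10662476/11933 + √119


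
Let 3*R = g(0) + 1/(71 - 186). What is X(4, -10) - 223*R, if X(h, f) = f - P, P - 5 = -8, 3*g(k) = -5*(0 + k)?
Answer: -2192/345 ≈ -6.3536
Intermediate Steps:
g(k) = -5*k/3 (g(k) = (-5*(0 + k))/3 = (-5*k)/3 = -5*k/3)
P = -3 (P = 5 - 8 = -3)
X(h, f) = 3 + f (X(h, f) = f - 1*(-3) = f + 3 = 3 + f)
R = -1/345 (R = (-5/3*0 + 1/(71 - 186))/3 = (0 + 1/(-115))/3 = (0 - 1/115)/3 = (⅓)*(-1/115) = -1/345 ≈ -0.0028986)
X(4, -10) - 223*R = (3 - 10) - 223*(-1/345) = -7 + 223/345 = -2192/345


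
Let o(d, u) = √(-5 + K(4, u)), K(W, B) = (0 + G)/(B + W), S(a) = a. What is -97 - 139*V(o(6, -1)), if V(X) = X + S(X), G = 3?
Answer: -97 - 556*I ≈ -97.0 - 556.0*I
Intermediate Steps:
K(W, B) = 3/(B + W) (K(W, B) = (0 + 3)/(B + W) = 3/(B + W))
o(d, u) = √(-5 + 3/(4 + u)) (o(d, u) = √(-5 + 3/(u + 4)) = √(-5 + 3/(4 + u)))
V(X) = 2*X (V(X) = X + X = 2*X)
-97 - 139*V(o(6, -1)) = -97 - 278*√((-17 - 5*(-1))/(4 - 1)) = -97 - 278*√((-17 + 5)/3) = -97 - 278*√((⅓)*(-12)) = -97 - 278*√(-4) = -97 - 278*2*I = -97 - 556*I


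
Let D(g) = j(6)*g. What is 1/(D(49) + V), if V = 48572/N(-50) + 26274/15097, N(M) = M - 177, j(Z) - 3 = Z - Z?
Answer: -3427019/223555493 ≈ -0.015330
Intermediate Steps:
j(Z) = 3 (j(Z) = 3 + (Z - Z) = 3 + 0 = 3)
N(M) = -177 + M
D(g) = 3*g
V = -727327286/3427019 (V = 48572/(-177 - 50) + 26274/15097 = 48572/(-227) + 26274*(1/15097) = 48572*(-1/227) + 26274/15097 = -48572/227 + 26274/15097 = -727327286/3427019 ≈ -212.23)
1/(D(49) + V) = 1/(3*49 - 727327286/3427019) = 1/(147 - 727327286/3427019) = 1/(-223555493/3427019) = -3427019/223555493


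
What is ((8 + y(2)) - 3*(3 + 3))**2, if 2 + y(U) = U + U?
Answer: 64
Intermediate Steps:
y(U) = -2 + 2*U (y(U) = -2 + (U + U) = -2 + 2*U)
((8 + y(2)) - 3*(3 + 3))**2 = ((8 + (-2 + 2*2)) - 3*(3 + 3))**2 = ((8 + (-2 + 4)) - 3*6)**2 = ((8 + 2) - 18)**2 = (10 - 18)**2 = (-8)**2 = 64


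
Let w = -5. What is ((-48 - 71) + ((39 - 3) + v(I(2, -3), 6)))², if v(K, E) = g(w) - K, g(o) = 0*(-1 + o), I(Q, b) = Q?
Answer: 7225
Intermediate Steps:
g(o) = 0
v(K, E) = -K (v(K, E) = 0 - K = -K)
((-48 - 71) + ((39 - 3) + v(I(2, -3), 6)))² = ((-48 - 71) + ((39 - 3) - 1*2))² = (-119 + (36 - 2))² = (-119 + 34)² = (-85)² = 7225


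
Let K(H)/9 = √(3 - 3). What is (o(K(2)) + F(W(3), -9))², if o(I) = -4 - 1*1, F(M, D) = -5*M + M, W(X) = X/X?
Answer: 81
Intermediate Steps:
W(X) = 1
F(M, D) = -4*M
K(H) = 0 (K(H) = 9*√(3 - 3) = 9*√0 = 9*0 = 0)
o(I) = -5 (o(I) = -4 - 1 = -5)
(o(K(2)) + F(W(3), -9))² = (-5 - 4*1)² = (-5 - 4)² = (-9)² = 81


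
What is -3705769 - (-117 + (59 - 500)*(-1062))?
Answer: -4173994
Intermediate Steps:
-3705769 - (-117 + (59 - 500)*(-1062)) = -3705769 - (-117 - 441*(-1062)) = -3705769 - (-117 + 468342) = -3705769 - 1*468225 = -3705769 - 468225 = -4173994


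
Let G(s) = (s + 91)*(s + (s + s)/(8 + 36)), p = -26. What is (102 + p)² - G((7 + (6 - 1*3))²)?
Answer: -156114/11 ≈ -14192.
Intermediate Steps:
G(s) = 23*s*(91 + s)/22 (G(s) = (91 + s)*(s + (2*s)/44) = (91 + s)*(s + (2*s)*(1/44)) = (91 + s)*(s + s/22) = (91 + s)*(23*s/22) = 23*s*(91 + s)/22)
(102 + p)² - G((7 + (6 - 1*3))²) = (102 - 26)² - 23*(7 + (6 - 1*3))²*(91 + (7 + (6 - 1*3))²)/22 = 76² - 23*(7 + (6 - 3))²*(91 + (7 + (6 - 3))²)/22 = 5776 - 23*(7 + 3)²*(91 + (7 + 3)²)/22 = 5776 - 23*10²*(91 + 10²)/22 = 5776 - 23*100*(91 + 100)/22 = 5776 - 23*100*191/22 = 5776 - 1*219650/11 = 5776 - 219650/11 = -156114/11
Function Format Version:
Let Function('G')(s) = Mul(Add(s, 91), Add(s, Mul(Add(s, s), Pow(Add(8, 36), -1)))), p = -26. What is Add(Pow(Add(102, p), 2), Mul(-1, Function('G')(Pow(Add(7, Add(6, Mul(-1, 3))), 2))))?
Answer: Rational(-156114, 11) ≈ -14192.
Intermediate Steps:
Function('G')(s) = Mul(Rational(23, 22), s, Add(91, s)) (Function('G')(s) = Mul(Add(91, s), Add(s, Mul(Mul(2, s), Pow(44, -1)))) = Mul(Add(91, s), Add(s, Mul(Mul(2, s), Rational(1, 44)))) = Mul(Add(91, s), Add(s, Mul(Rational(1, 22), s))) = Mul(Add(91, s), Mul(Rational(23, 22), s)) = Mul(Rational(23, 22), s, Add(91, s)))
Add(Pow(Add(102, p), 2), Mul(-1, Function('G')(Pow(Add(7, Add(6, Mul(-1, 3))), 2)))) = Add(Pow(Add(102, -26), 2), Mul(-1, Mul(Rational(23, 22), Pow(Add(7, Add(6, Mul(-1, 3))), 2), Add(91, Pow(Add(7, Add(6, Mul(-1, 3))), 2))))) = Add(Pow(76, 2), Mul(-1, Mul(Rational(23, 22), Pow(Add(7, Add(6, -3)), 2), Add(91, Pow(Add(7, Add(6, -3)), 2))))) = Add(5776, Mul(-1, Mul(Rational(23, 22), Pow(Add(7, 3), 2), Add(91, Pow(Add(7, 3), 2))))) = Add(5776, Mul(-1, Mul(Rational(23, 22), Pow(10, 2), Add(91, Pow(10, 2))))) = Add(5776, Mul(-1, Mul(Rational(23, 22), 100, Add(91, 100)))) = Add(5776, Mul(-1, Mul(Rational(23, 22), 100, 191))) = Add(5776, Mul(-1, Rational(219650, 11))) = Add(5776, Rational(-219650, 11)) = Rational(-156114, 11)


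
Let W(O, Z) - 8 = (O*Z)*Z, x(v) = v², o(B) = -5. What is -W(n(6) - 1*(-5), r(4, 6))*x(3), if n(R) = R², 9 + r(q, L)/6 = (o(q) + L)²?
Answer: -850248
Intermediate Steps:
r(q, L) = -54 + 6*(-5 + L)²
W(O, Z) = 8 + O*Z² (W(O, Z) = 8 + (O*Z)*Z = 8 + O*Z²)
-W(n(6) - 1*(-5), r(4, 6))*x(3) = -(8 + (6² - 1*(-5))*(-54 + 6*(-5 + 6)²)²)*3² = -(8 + (36 + 5)*(-54 + 6*1²)²)*9 = -(8 + 41*(-54 + 6*1)²)*9 = -(8 + 41*(-54 + 6)²)*9 = -(8 + 41*(-48)²)*9 = -(8 + 41*2304)*9 = -(8 + 94464)*9 = -94472*9 = -1*850248 = -850248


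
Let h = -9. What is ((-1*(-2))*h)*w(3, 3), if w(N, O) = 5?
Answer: -90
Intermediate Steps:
((-1*(-2))*h)*w(3, 3) = (-1*(-2)*(-9))*5 = (2*(-9))*5 = -18*5 = -90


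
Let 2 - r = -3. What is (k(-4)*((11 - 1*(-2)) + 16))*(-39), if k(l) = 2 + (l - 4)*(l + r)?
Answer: 6786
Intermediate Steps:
r = 5 (r = 2 - 1*(-3) = 2 + 3 = 5)
k(l) = 2 + (-4 + l)*(5 + l) (k(l) = 2 + (l - 4)*(l + 5) = 2 + (-4 + l)*(5 + l))
(k(-4)*((11 - 1*(-2)) + 16))*(-39) = ((-18 - 4 + (-4)²)*((11 - 1*(-2)) + 16))*(-39) = ((-18 - 4 + 16)*((11 + 2) + 16))*(-39) = -6*(13 + 16)*(-39) = -6*29*(-39) = -174*(-39) = 6786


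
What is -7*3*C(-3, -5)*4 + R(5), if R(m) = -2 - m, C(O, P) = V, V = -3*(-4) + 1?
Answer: -1099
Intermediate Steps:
V = 13 (V = 12 + 1 = 13)
C(O, P) = 13
-7*3*C(-3, -5)*4 + R(5) = -7*3*13*4 + (-2 - 1*5) = -273*4 + (-2 - 5) = -7*156 - 7 = -1092 - 7 = -1099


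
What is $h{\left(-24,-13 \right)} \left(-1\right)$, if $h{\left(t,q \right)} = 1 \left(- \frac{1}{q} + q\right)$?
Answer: $\frac{168}{13} \approx 12.923$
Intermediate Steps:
$h{\left(t,q \right)} = q - \frac{1}{q}$ ($h{\left(t,q \right)} = 1 \left(q - \frac{1}{q}\right) = q - \frac{1}{q}$)
$h{\left(-24,-13 \right)} \left(-1\right) = \left(-13 - \frac{1}{-13}\right) \left(-1\right) = \left(-13 - - \frac{1}{13}\right) \left(-1\right) = \left(-13 + \frac{1}{13}\right) \left(-1\right) = \left(- \frac{168}{13}\right) \left(-1\right) = \frac{168}{13}$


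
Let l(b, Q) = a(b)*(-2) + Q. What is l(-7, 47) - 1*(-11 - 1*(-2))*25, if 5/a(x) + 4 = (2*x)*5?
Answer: 10069/37 ≈ 272.14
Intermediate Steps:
a(x) = 5/(-4 + 10*x) (a(x) = 5/(-4 + (2*x)*5) = 5/(-4 + 10*x))
l(b, Q) = Q - 5/(-2 + 5*b) (l(b, Q) = (5/(2*(-2 + 5*b)))*(-2) + Q = -5/(-2 + 5*b) + Q = Q - 5/(-2 + 5*b))
l(-7, 47) - 1*(-11 - 1*(-2))*25 = (47 - 5/(-2 + 5*(-7))) - 1*(-11 - 1*(-2))*25 = (47 - 5/(-2 - 35)) - 1*(-11 + 2)*25 = (47 - 5/(-37)) - 1*(-9)*25 = (47 - 5*(-1/37)) - (-9)*25 = (47 + 5/37) - 1*(-225) = 1744/37 + 225 = 10069/37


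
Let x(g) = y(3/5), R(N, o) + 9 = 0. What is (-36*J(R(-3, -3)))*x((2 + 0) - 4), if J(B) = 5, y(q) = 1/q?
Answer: -300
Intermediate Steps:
R(N, o) = -9 (R(N, o) = -9 + 0 = -9)
x(g) = 5/3 (x(g) = 1/(3/5) = 1/(3*(⅕)) = 1/(⅗) = 5/3)
(-36*J(R(-3, -3)))*x((2 + 0) - 4) = -36*5*(5/3) = -180*5/3 = -300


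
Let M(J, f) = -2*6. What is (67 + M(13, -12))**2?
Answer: 3025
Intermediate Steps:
M(J, f) = -12
(67 + M(13, -12))**2 = (67 - 12)**2 = 55**2 = 3025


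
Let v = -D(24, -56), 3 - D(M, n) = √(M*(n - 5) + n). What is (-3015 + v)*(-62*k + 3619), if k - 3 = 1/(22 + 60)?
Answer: -424698996/41 + 562888*I*√95/41 ≈ -1.0359e+7 + 1.3381e+5*I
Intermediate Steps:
k = 247/82 (k = 3 + 1/(22 + 60) = 3 + 1/82 = 247/82 ≈ 3.0122)
D(M, n) = 3 - √(n + M*(-5 + n)) (D(M, n) = 3 - √(M*(n - 5) + n) = 3 - √(M*(-5 + n) + n) = 3 - √(n + M*(-5 + n)))
v = -3 + 4*I*√95 (v = -(3 - √(-56 - 5*24 + 24*(-56))) = -(3 - √(-56 - 120 - 1344)) = -(3 - √(-1520)) = -(3 - 4*I*√95) = -3 + 4*I*√95 ≈ -3.0 + 38.987*I)
(-3015 + v)*(-62*k + 3619) = (-3015 + (-3 + 4*I*√95))*(-62*247/82 + 3619) = (-3018 + 4*I*√95)*(-7657/41 + 3619) = (-3018 + 4*I*√95)*(140722/41) = -424698996/41 + 562888*I*√95/41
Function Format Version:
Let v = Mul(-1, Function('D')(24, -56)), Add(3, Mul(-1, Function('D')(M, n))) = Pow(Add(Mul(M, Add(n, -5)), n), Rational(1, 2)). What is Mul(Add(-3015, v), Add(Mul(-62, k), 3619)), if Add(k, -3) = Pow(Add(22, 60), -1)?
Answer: Add(Rational(-424698996, 41), Mul(Rational(562888, 41), I, Pow(95, Rational(1, 2)))) ≈ Add(-1.0359e+7, Mul(1.3381e+5, I))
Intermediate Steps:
k = Rational(247, 82) (k = Add(3, Pow(Add(22, 60), -1)) = Add(3, Pow(82, -1)) = Add(3, Rational(1, 82)) = Rational(247, 82) ≈ 3.0122)
Function('D')(M, n) = Add(3, Mul(-1, Pow(Add(n, Mul(M, Add(-5, n))), Rational(1, 2)))) (Function('D')(M, n) = Add(3, Mul(-1, Pow(Add(Mul(M, Add(n, -5)), n), Rational(1, 2)))) = Add(3, Mul(-1, Pow(Add(Mul(M, Add(-5, n)), n), Rational(1, 2)))) = Add(3, Mul(-1, Pow(Add(n, Mul(M, Add(-5, n))), Rational(1, 2)))))
v = Add(-3, Mul(4, I, Pow(95, Rational(1, 2)))) (v = Mul(-1, Add(3, Mul(-1, Pow(Add(-56, Mul(-5, 24), Mul(24, -56)), Rational(1, 2))))) = Mul(-1, Add(3, Mul(-1, Pow(Add(-56, -120, -1344), Rational(1, 2))))) = Mul(-1, Add(3, Mul(-1, Pow(-1520, Rational(1, 2))))) = Mul(-1, Add(3, Mul(-1, Mul(4, I, Pow(95, Rational(1, 2)))))) = Mul(-1, Add(3, Mul(-4, I, Pow(95, Rational(1, 2))))) = Add(-3, Mul(4, I, Pow(95, Rational(1, 2)))) ≈ Add(-3.0000, Mul(38.987, I)))
Mul(Add(-3015, v), Add(Mul(-62, k), 3619)) = Mul(Add(-3015, Add(-3, Mul(4, I, Pow(95, Rational(1, 2))))), Add(Mul(-62, Rational(247, 82)), 3619)) = Mul(Add(-3018, Mul(4, I, Pow(95, Rational(1, 2)))), Add(Rational(-7657, 41), 3619)) = Mul(Add(-3018, Mul(4, I, Pow(95, Rational(1, 2)))), Rational(140722, 41)) = Add(Rational(-424698996, 41), Mul(Rational(562888, 41), I, Pow(95, Rational(1, 2))))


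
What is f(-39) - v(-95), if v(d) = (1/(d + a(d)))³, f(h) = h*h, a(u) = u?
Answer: 10432539001/6859000 ≈ 1521.0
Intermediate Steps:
f(h) = h²
v(d) = 1/(8*d³) (v(d) = (1/(d + d))³ = (1/(2*d))³ = 1/(8*d³))
f(-39) - v(-95) = (-39)² - 1/(8*(-95)³) = 1521 - (-1)/(8*857375) = 1521 - 1*(-1/6859000) = 1521 + 1/6859000 = 10432539001/6859000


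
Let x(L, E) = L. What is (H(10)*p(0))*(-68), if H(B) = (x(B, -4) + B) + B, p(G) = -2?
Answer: 4080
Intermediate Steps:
H(B) = 3*B (H(B) = (B + B) + B = 2*B + B = 3*B)
(H(10)*p(0))*(-68) = ((3*10)*(-2))*(-68) = (30*(-2))*(-68) = -60*(-68) = 4080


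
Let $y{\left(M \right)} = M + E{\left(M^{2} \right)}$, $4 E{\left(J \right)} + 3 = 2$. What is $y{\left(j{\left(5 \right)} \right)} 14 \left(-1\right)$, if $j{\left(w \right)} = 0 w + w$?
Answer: $- \frac{133}{2} \approx -66.5$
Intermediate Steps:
$E{\left(J \right)} = - \frac{1}{4}$ ($E{\left(J \right)} = - \frac{3}{4} + \frac{1}{4} \cdot 2 = - \frac{3}{4} + \frac{1}{2} = - \frac{1}{4}$)
$j{\left(w \right)} = w$ ($j{\left(w \right)} = 0 + w = w$)
$y{\left(M \right)} = - \frac{1}{4} + M$ ($y{\left(M \right)} = M - \frac{1}{4} = - \frac{1}{4} + M$)
$y{\left(j{\left(5 \right)} \right)} 14 \left(-1\right) = \left(- \frac{1}{4} + 5\right) 14 \left(-1\right) = \frac{19}{4} \cdot 14 \left(-1\right) = \frac{133}{2} \left(-1\right) = - \frac{133}{2}$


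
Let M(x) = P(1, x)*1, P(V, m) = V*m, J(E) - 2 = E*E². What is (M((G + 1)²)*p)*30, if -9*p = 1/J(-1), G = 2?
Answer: -30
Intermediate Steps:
J(E) = 2 + E³ (J(E) = 2 + E*E² = 2 + E³)
M(x) = x (M(x) = (1*x)*1 = x*1 = x)
p = -⅑ (p = -1/(9*(2 + (-1)³)) = -1/(9*(2 - 1)) = -⅑/1 = -⅑*1 = -⅑ ≈ -0.11111)
(M((G + 1)²)*p)*30 = ((2 + 1)²*(-⅑))*30 = (3²*(-⅑))*30 = (9*(-⅑))*30 = -1*30 = -30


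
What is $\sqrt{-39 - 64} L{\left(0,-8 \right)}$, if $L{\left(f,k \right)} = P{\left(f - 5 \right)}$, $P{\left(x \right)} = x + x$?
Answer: $- 10 i \sqrt{103} \approx - 101.49 i$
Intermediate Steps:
$P{\left(x \right)} = 2 x$
$L{\left(f,k \right)} = -10 + 2 f$ ($L{\left(f,k \right)} = 2 \left(f - 5\right) = 2 \left(-5 + f\right) = -10 + 2 f$)
$\sqrt{-39 - 64} L{\left(0,-8 \right)} = \sqrt{-39 - 64} \left(-10 + 2 \cdot 0\right) = \sqrt{-103} \left(-10 + 0\right) = i \sqrt{103} \left(-10\right) = - 10 i \sqrt{103}$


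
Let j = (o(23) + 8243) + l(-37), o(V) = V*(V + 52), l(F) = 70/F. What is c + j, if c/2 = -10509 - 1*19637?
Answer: -1862058/37 ≈ -50326.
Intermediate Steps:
c = -60292 (c = 2*(-10509 - 1*19637) = 2*(-10509 - 19637) = 2*(-30146) = -60292)
o(V) = V*(52 + V)
j = 368746/37 (j = (23*(52 + 23) + 8243) + 70/(-37) = (23*75 + 8243) + 70*(-1/37) = (1725 + 8243) - 70/37 = 9968 - 70/37 = 368746/37 ≈ 9966.1)
c + j = -60292 + 368746/37 = -1862058/37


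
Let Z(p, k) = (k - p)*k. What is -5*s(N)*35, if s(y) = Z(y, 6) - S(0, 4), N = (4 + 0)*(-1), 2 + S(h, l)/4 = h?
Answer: -11900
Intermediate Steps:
S(h, l) = -8 + 4*h
N = -4 (N = 4*(-1) = -4)
Z(p, k) = k*(k - p)
s(y) = 44 - 6*y (s(y) = 6*(6 - y) - (-8 + 4*0) = (36 - 6*y) - (-8 + 0) = (36 - 6*y) - 1*(-8) = (36 - 6*y) + 8 = 44 - 6*y)
-5*s(N)*35 = -5*(44 - 6*(-4))*35 = -5*(44 + 24)*35 = -5*68*35 = -340*35 = -11900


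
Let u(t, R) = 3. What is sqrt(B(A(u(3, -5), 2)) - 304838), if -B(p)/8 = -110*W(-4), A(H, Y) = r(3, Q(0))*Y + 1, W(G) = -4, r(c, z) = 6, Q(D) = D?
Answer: 3*I*sqrt(34262) ≈ 555.3*I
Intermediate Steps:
A(H, Y) = 1 + 6*Y (A(H, Y) = 6*Y + 1 = 1 + 6*Y)
B(p) = -3520 (B(p) = -(-880)*(-4) = -8*440 = -3520)
sqrt(B(A(u(3, -5), 2)) - 304838) = sqrt(-3520 - 304838) = sqrt(-308358) = 3*I*sqrt(34262)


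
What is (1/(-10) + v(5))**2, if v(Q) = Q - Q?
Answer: 1/100 ≈ 0.010000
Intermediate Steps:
v(Q) = 0
(1/(-10) + v(5))**2 = (1/(-10) + 0)**2 = (-1/10 + 0)**2 = (-1/10)**2 = 1/100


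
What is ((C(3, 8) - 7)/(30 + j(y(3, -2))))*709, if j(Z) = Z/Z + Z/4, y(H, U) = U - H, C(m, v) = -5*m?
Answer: -62392/119 ≈ -524.30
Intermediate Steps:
j(Z) = 1 + Z/4 (j(Z) = 1 + Z*(1/4) = 1 + Z/4)
((C(3, 8) - 7)/(30 + j(y(3, -2))))*709 = ((-5*3 - 7)/(30 + (1 + (-2 - 1*3)/4)))*709 = ((-15 - 7)/(30 + (1 + (-2 - 3)/4)))*709 = -22/(30 + (1 + (1/4)*(-5)))*709 = -22/(30 + (1 - 5/4))*709 = -22/(30 - 1/4)*709 = -22/119/4*709 = -22*4/119*709 = -88/119*709 = -62392/119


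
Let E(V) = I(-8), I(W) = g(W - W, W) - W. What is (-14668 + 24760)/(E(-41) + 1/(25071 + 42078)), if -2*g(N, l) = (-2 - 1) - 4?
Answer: 1355335416/1544429 ≈ 877.56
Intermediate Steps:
g(N, l) = 7/2 (g(N, l) = -((-2 - 1) - 4)/2 = -(-3 - 4)/2 = -½*(-7) = 7/2)
I(W) = 7/2 - W
E(V) = 23/2 (E(V) = 7/2 - 1*(-8) = 7/2 + 8 = 23/2)
(-14668 + 24760)/(E(-41) + 1/(25071 + 42078)) = (-14668 + 24760)/(23/2 + 1/(25071 + 42078)) = 10092/(23/2 + 1/67149) = 10092/(1544429/134298) = 10092*(134298/1544429) = 1355335416/1544429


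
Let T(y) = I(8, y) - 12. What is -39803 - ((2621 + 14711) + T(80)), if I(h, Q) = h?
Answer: -57131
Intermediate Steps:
T(y) = -4 (T(y) = 8 - 12 = -4)
-39803 - ((2621 + 14711) + T(80)) = -39803 - ((2621 + 14711) - 4) = -39803 - (17332 - 4) = -39803 - 1*17328 = -39803 - 17328 = -57131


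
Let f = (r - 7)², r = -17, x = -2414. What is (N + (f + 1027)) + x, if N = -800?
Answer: -1611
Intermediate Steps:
f = 576 (f = (-17 - 7)² = (-24)² = 576)
(N + (f + 1027)) + x = (-800 + (576 + 1027)) - 2414 = (-800 + 1603) - 2414 = 803 - 2414 = -1611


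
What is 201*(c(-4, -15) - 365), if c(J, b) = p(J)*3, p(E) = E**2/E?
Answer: -75777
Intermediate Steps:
p(E) = E
c(J, b) = 3*J (c(J, b) = J*3 = 3*J)
201*(c(-4, -15) - 365) = 201*(3*(-4) - 365) = 201*(-12 - 365) = 201*(-377) = -75777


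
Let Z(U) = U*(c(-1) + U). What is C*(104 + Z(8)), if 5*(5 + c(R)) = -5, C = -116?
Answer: -13920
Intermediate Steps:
c(R) = -6 (c(R) = -5 + (1/5)*(-5) = -5 - 1 = -6)
Z(U) = U*(-6 + U)
C*(104 + Z(8)) = -116*(104 + 8*(-6 + 8)) = -116*(104 + 8*2) = -116*(104 + 16) = -116*120 = -13920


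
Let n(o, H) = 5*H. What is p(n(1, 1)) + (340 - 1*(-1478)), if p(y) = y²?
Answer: 1843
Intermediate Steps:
p(n(1, 1)) + (340 - 1*(-1478)) = (5*1)² + (340 - 1*(-1478)) = 5² + (340 + 1478) = 25 + 1818 = 1843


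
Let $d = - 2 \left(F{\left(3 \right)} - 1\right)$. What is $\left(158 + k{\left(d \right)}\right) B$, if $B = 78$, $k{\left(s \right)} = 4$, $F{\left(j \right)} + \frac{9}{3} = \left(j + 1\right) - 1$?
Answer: $12636$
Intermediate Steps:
$F{\left(j \right)} = -3 + j$ ($F{\left(j \right)} = -3 + \left(\left(j + 1\right) - 1\right) = -3 + \left(\left(1 + j\right) - 1\right) = -3 + j$)
$d = 2$ ($d = - 2 \left(\left(-3 + 3\right) - 1\right) = - 2 \left(0 - 1\right) = \left(-2\right) \left(-1\right) = 2$)
$\left(158 + k{\left(d \right)}\right) B = \left(158 + 4\right) 78 = 162 \cdot 78 = 12636$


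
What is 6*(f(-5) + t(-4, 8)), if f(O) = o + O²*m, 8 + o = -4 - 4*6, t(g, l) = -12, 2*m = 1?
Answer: -213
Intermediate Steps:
m = ½ (m = (½)*1 = ½ ≈ 0.50000)
o = -36 (o = -8 + (-4 - 4*6) = -8 + (-4 - 24) = -8 - 28 = -36)
f(O) = -36 + O²/2 (f(O) = -36 + O²*(½) = -36 + O²/2)
6*(f(-5) + t(-4, 8)) = 6*((-36 + (½)*(-5)²) - 12) = 6*((-36 + (½)*25) - 12) = 6*((-36 + 25/2) - 12) = 6*(-47/2 - 12) = 6*(-71/2) = -213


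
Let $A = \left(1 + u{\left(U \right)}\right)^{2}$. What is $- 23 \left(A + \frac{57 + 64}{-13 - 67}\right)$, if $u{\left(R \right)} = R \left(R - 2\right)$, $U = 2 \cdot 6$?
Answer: $- \frac{26936657}{80} \approx -3.3671 \cdot 10^{5}$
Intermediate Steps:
$U = 12$
$u{\left(R \right)} = R \left(-2 + R\right)$
$A = 14641$ ($A = \left(1 + 12 \left(-2 + 12\right)\right)^{2} = \left(1 + 12 \cdot 10\right)^{2} = \left(1 + 120\right)^{2} = 121^{2} = 14641$)
$- 23 \left(A + \frac{57 + 64}{-13 - 67}\right) = - 23 \left(14641 + \frac{57 + 64}{-13 - 67}\right) = - 23 \left(14641 + \frac{121}{-80}\right) = - 23 \left(14641 + 121 \left(- \frac{1}{80}\right)\right) = - 23 \left(14641 - \frac{121}{80}\right) = \left(-23\right) \frac{1171159}{80} = - \frac{26936657}{80}$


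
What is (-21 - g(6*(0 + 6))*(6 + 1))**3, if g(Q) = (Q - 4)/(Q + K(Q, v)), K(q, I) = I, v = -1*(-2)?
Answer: -133432831/6859 ≈ -19454.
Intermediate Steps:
v = 2
g(Q) = (-4 + Q)/(2 + Q) (g(Q) = (Q - 4)/(Q + 2) = (-4 + Q)/(2 + Q))
(-21 - g(6*(0 + 6))*(6 + 1))**3 = (-21 - (-4 + 6*(0 + 6))/(2 + 6*(0 + 6))*(6 + 1))**3 = (-21 - (-4 + 6*6)/(2 + 6*6)*7)**3 = (-21 - (-4 + 36)/(2 + 36)*7)**3 = (-21 - 32/38*7)**3 = (-21 - (1/38)*32*7)**3 = (-21 - 16*7/19)**3 = (-21 - 1*112/19)**3 = (-21 - 112/19)**3 = (-511/19)**3 = -133432831/6859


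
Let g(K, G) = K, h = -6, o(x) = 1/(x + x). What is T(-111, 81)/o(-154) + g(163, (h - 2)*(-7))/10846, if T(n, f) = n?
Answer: 370803211/10846 ≈ 34188.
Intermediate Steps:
o(x) = 1/(2*x)
T(-111, 81)/o(-154) + g(163, (h - 2)*(-7))/10846 = -111/((½)/(-154)) + 163/10846 = -111/((½)*(-1/154)) + 163*(1/10846) = -111/(-1/308) + 163/10846 = -111*(-308) + 163/10846 = 34188 + 163/10846 = 370803211/10846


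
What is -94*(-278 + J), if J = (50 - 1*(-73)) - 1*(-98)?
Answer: 5358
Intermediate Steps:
J = 221 (J = (50 + 73) + 98 = 123 + 98 = 221)
-94*(-278 + J) = -94*(-278 + 221) = -94*(-57) = 5358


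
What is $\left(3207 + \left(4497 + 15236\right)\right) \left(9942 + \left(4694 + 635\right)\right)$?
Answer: $350316740$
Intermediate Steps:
$\left(3207 + \left(4497 + 15236\right)\right) \left(9942 + \left(4694 + 635\right)\right) = \left(3207 + 19733\right) \left(9942 + 5329\right) = 22940 \cdot 15271 = 350316740$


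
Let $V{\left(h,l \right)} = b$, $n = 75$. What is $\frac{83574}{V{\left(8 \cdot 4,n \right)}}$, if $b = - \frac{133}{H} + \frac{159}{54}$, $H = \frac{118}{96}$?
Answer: $- \frac{88755588}{111785} \approx -793.98$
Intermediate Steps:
$H = \frac{59}{48}$ ($H = 118 \cdot \frac{1}{96} = \frac{59}{48} \approx 1.2292$)
$b = - \frac{111785}{1062}$ ($b = - \frac{133}{\frac{59}{48}} + \frac{159}{54} = \left(-133\right) \frac{48}{59} + 159 \cdot \frac{1}{54} = - \frac{6384}{59} + \frac{53}{18} = - \frac{111785}{1062} \approx -105.26$)
$V{\left(h,l \right)} = - \frac{111785}{1062}$
$\frac{83574}{V{\left(8 \cdot 4,n \right)}} = \frac{83574}{- \frac{111785}{1062}} = 83574 \left(- \frac{1062}{111785}\right) = - \frac{88755588}{111785}$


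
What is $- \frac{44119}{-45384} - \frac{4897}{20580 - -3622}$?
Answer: $\frac{422761295}{549191784} \approx 0.76979$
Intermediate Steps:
$- \frac{44119}{-45384} - \frac{4897}{20580 - -3622} = \left(-44119\right) \left(- \frac{1}{45384}\right) - \frac{4897}{20580 + 3622} = \frac{44119}{45384} - \frac{4897}{24202} = \frac{422761295}{549191784}$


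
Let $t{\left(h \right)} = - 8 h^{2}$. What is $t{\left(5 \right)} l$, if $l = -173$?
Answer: $34600$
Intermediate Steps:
$t{\left(5 \right)} l = - 8 \cdot 5^{2} \left(-173\right) = \left(-8\right) 25 \left(-173\right) = \left(-200\right) \left(-173\right) = 34600$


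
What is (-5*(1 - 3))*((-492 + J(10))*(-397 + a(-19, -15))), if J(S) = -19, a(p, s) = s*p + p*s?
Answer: -884030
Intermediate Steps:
a(p, s) = 2*p*s (a(p, s) = p*s + p*s = 2*p*s)
(-5*(1 - 3))*((-492 + J(10))*(-397 + a(-19, -15))) = (-5*(1 - 3))*((-492 - 19)*(-397 + 2*(-19)*(-15))) = (-5*(-2))*(-511*(-397 + 570)) = 10*(-511*173) = 10*(-88403) = -884030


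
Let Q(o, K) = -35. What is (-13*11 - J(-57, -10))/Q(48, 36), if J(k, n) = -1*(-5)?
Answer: 148/35 ≈ 4.2286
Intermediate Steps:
J(k, n) = 5
(-13*11 - J(-57, -10))/Q(48, 36) = (-13*11 - 1*5)/(-35) = (-143 - 5)*(-1/35) = -148*(-1/35) = 148/35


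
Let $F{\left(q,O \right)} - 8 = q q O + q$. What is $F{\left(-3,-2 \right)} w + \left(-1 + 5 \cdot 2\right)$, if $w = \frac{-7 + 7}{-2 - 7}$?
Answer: $9$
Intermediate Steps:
$w = 0$ ($w = \frac{0}{-9} = 0 \left(- \frac{1}{9}\right) = 0$)
$F{\left(q,O \right)} = 8 + q + O q^{2}$ ($F{\left(q,O \right)} = 8 + \left(q q O + q\right) = 8 + \left(q^{2} O + q\right) = 8 + \left(O q^{2} + q\right) = 8 + \left(q + O q^{2}\right) = 8 + q + O q^{2}$)
$F{\left(-3,-2 \right)} w + \left(-1 + 5 \cdot 2\right) = \left(8 - 3 - 2 \left(-3\right)^{2}\right) 0 + \left(-1 + 5 \cdot 2\right) = \left(8 - 3 - 18\right) 0 + \left(-1 + 10\right) = \left(8 - 3 - 18\right) 0 + 9 = \left(-13\right) 0 + 9 = 0 + 9 = 9$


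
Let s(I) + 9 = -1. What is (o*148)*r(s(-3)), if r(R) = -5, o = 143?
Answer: -105820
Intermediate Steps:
s(I) = -10 (s(I) = -9 - 1 = -10)
(o*148)*r(s(-3)) = (143*148)*(-5) = 21164*(-5) = -105820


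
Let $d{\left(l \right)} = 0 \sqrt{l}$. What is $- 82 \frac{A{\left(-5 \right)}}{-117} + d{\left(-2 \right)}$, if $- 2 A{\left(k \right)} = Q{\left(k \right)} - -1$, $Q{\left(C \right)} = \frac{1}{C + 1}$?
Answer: $- \frac{41}{156} \approx -0.26282$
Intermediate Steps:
$d{\left(l \right)} = 0$
$Q{\left(C \right)} = \frac{1}{1 + C}$
$A{\left(k \right)} = - \frac{1}{2} - \frac{1}{2 \left(1 + k\right)}$ ($A{\left(k \right)} = - \frac{\frac{1}{1 + k} - -1}{2} = - \frac{\frac{1}{1 + k} + 1}{2} = - \frac{1 + \frac{1}{1 + k}}{2} = - \frac{1}{2} - \frac{1}{2 \left(1 + k\right)}$)
$- 82 \frac{A{\left(-5 \right)}}{-117} + d{\left(-2 \right)} = - 82 \frac{\frac{1}{2} \frac{1}{1 - 5} \left(-2 - -5\right)}{-117} + 0 = - 82 \frac{-2 + 5}{2 \left(-4\right)} \left(- \frac{1}{117}\right) + 0 = - 82 \cdot \frac{1}{2} \left(- \frac{1}{4}\right) 3 \left(- \frac{1}{117}\right) + 0 = - 82 \left(\left(- \frac{3}{8}\right) \left(- \frac{1}{117}\right)\right) + 0 = \left(-82\right) \frac{1}{312} + 0 = - \frac{41}{156} + 0 = - \frac{41}{156}$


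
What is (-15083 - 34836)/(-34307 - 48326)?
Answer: 49919/82633 ≈ 0.60410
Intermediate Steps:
(-15083 - 34836)/(-34307 - 48326) = -49919/(-82633) = -49919*(-1/82633) = 49919/82633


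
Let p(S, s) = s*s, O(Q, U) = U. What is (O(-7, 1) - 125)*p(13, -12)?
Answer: -17856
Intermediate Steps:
p(S, s) = s²
(O(-7, 1) - 125)*p(13, -12) = (1 - 125)*(-12)² = -124*144 = -17856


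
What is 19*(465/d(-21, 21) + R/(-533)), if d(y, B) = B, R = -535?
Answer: 1640840/3731 ≈ 439.79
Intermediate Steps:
19*(465/d(-21, 21) + R/(-533)) = 19*(465/21 - 535/(-533)) = 19*(465*(1/21) - 535*(-1/533)) = 19*(155/7 + 535/533) = 19*(86360/3731) = 1640840/3731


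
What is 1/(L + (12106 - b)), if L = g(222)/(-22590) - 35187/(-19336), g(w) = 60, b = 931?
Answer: 14560008/162734546539 ≈ 8.9471e-5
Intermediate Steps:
L = 26457139/14560008 (L = 60/(-22590) - 35187/(-19336) = 60*(-1/22590) - 35187*(-1/19336) = -2/753 + 35187/19336 = 26457139/14560008 ≈ 1.8171)
1/(L + (12106 - b)) = 1/(26457139/14560008 + (12106 - 1*931)) = 1/(26457139/14560008 + (12106 - 931)) = 1/(26457139/14560008 + 11175) = 1/(162734546539/14560008) = 14560008/162734546539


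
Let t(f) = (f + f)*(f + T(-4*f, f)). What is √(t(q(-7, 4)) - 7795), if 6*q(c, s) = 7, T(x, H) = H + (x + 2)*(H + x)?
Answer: I*√69910/3 ≈ 88.135*I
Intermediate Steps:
T(x, H) = H + (2 + x)*(H + x)
q(c, s) = 7/6 (q(c, s) = (⅙)*7 = 7/6)
t(f) = 2*f*(-4*f + 12*f²) (t(f) = (f + f)*(f + ((-4*f)² + 2*(-4*f) + 3*f + f*(-4*f))) = (2*f)*(f + (16*f² - 8*f + 3*f - 4*f²)) = (2*f)*(f + (-5*f + 12*f²)) = (2*f)*(-4*f + 12*f²) = 2*f*(-4*f + 12*f²))
√(t(q(-7, 4)) - 7795) = √((7/6)²*(-8 + 24*(7/6)) - 7795) = √(49*(-8 + 28)/36 - 7795) = √((49/36)*20 - 7795) = √(245/9 - 7795) = √(-69910/9) = I*√69910/3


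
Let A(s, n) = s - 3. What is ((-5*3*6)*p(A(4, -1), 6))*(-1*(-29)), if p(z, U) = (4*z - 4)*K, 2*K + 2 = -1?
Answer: 0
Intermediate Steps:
K = -3/2 (K = -1 + (1/2)*(-1) = -1 - 1/2 = -3/2 ≈ -1.5000)
A(s, n) = -3 + s
p(z, U) = 6 - 6*z (p(z, U) = (4*z - 4)*(-3/2) = (-4 + 4*z)*(-3/2) = 6 - 6*z)
((-5*3*6)*p(A(4, -1), 6))*(-1*(-29)) = ((-5*3*6)*(6 - 6*(-3 + 4)))*(-1*(-29)) = ((-15*6)*(6 - 6*1))*29 = -90*(6 - 6)*29 = -90*0*29 = 0*29 = 0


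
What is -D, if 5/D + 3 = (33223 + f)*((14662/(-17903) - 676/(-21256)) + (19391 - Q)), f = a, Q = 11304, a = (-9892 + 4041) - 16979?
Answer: -475682710/7995275653989323 ≈ -5.9495e-8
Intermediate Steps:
a = -22830 (a = -5851 - 16979 = -22830)
f = -22830
D = 475682710/7995275653989323 (D = 5/(-3 + (33223 - 22830)*((14662/(-17903) - 676/(-21256)) + (19391 - 1*11304))) = 5/(-3 + 10393*((14662*(-1/17903) - 676*(-1/21256)) + (19391 - 11304))) = 5/(-3 + 10393*((-14662/17903 + 169/5314) + 8087)) = 5/(-3 + 10393*(-74888261/95136542 + 8087)) = 5/(-3 + 10393*(769294326893/95136542)) = 5/(-3 + 7995275939398949/95136542) = 5/(7995275653989323/95136542) = 5*(95136542/7995275653989323) = 475682710/7995275653989323 ≈ 5.9495e-8)
-D = -1*475682710/7995275653989323 = -475682710/7995275653989323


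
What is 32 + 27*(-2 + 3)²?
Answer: 59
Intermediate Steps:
32 + 27*(-2 + 3)² = 32 + 27*1² = 32 + 27*1 = 32 + 27 = 59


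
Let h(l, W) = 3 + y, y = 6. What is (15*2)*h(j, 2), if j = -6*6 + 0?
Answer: 270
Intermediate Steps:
j = -36 (j = -2*18 + 0 = -36 + 0 = -36)
h(l, W) = 9 (h(l, W) = 3 + 6 = 9)
(15*2)*h(j, 2) = (15*2)*9 = 30*9 = 270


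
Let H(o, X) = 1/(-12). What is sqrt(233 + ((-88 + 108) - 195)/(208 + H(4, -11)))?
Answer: sqrt(57807653)/499 ≈ 15.237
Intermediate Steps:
H(o, X) = -1/12
sqrt(233 + ((-88 + 108) - 195)/(208 + H(4, -11))) = sqrt(233 + ((-88 + 108) - 195)/(208 - 1/12)) = sqrt(233 + (20 - 195)/(2495/12)) = sqrt(233 - 175*12/2495) = sqrt(233 - 420/499) = sqrt(115847/499) = sqrt(57807653)/499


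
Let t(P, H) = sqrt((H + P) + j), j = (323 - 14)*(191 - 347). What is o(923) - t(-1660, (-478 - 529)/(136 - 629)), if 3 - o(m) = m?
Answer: -920 - I*sqrt(12118898885)/493 ≈ -920.0 - 223.3*I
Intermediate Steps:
o(m) = 3 - m
j = -48204 (j = 309*(-156) = -48204)
t(P, H) = sqrt(-48204 + H + P) (t(P, H) = sqrt((H + P) - 48204) = sqrt(-48204 + H + P))
o(923) - t(-1660, (-478 - 529)/(136 - 629)) = (3 - 1*923) - sqrt(-48204 + (-478 - 529)/(136 - 629) - 1660) = (3 - 923) - sqrt(-48204 - 1007/(-493) - 1660) = -920 - sqrt(-48204 - 1007*(-1/493) - 1660) = -920 - sqrt(-48204 + 1007/493 - 1660) = -920 - sqrt(-24581945/493) = -920 - I*sqrt(12118898885)/493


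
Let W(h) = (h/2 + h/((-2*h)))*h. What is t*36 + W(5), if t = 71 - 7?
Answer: 2314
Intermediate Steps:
t = 64
W(h) = h*(-1/2 + h/2) (W(h) = (h*(1/2) + h*(-1/(2*h)))*h = (h/2 - 1/2)*h = (-1/2 + h/2)*h = h*(-1/2 + h/2))
t*36 + W(5) = 64*36 + (1/2)*5*(-1 + 5) = 2304 + (1/2)*5*4 = 2304 + 10 = 2314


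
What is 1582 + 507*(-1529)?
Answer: -773621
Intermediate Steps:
1582 + 507*(-1529) = 1582 - 775203 = -773621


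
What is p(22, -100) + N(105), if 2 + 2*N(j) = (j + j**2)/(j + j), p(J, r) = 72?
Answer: 195/2 ≈ 97.500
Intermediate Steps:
N(j) = -1 + (j + j**2)/(4*j) (N(j) = -1 + ((j + j**2)/(j + j))/2 = -1 + ((j + j**2)/((2*j)))/2 = -1 + ((j + j**2)*(1/(2*j)))/2 = -1 + ((j + j**2)/(2*j))/2 = -1 + (j + j**2)/(4*j))
p(22, -100) + N(105) = 72 + (-3/4 + (1/4)*105) = 72 + (-3/4 + 105/4) = 72 + 51/2 = 195/2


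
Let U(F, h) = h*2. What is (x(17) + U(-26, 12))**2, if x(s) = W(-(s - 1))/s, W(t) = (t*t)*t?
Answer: 13601344/289 ≈ 47064.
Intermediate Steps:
W(t) = t**3 (W(t) = t**2*t = t**3)
x(s) = (1 - s)**3/s (x(s) = (-(s - 1))**3/s = (-(-1 + s))**3/s = (1 - s)**3/s)
U(F, h) = 2*h
(x(17) + U(-26, 12))**2 = (-1*(-1 + 17)**3/17 + 2*12)**2 = (-1*1/17*16**3 + 24)**2 = (-1*1/17*4096 + 24)**2 = (-4096/17 + 24)**2 = (-3688/17)**2 = 13601344/289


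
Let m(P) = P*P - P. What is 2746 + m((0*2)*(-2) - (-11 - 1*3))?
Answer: 2928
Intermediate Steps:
m(P) = P² - P
2746 + m((0*2)*(-2) - (-11 - 1*3)) = 2746 + ((0*2)*(-2) - (-11 - 1*3))*(-1 + ((0*2)*(-2) - (-11 - 1*3))) = 2746 + (0*(-2) - (-11 - 3))*(-1 + (0*(-2) - (-11 - 3))) = 2746 + (0 - 1*(-14))*(-1 + (0 - 1*(-14))) = 2746 + (0 + 14)*(-1 + (0 + 14)) = 2746 + 14*(-1 + 14) = 2746 + 14*13 = 2746 + 182 = 2928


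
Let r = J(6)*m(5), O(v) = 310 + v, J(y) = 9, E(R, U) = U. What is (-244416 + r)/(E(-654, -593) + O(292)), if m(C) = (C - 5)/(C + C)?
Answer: -81472/3 ≈ -27157.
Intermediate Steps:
m(C) = (-5 + C)/(2*C) (m(C) = (-5 + C)/((2*C)) = (-5 + C)*(1/(2*C)) = (-5 + C)/(2*C))
r = 0 (r = 9*((½)*(-5 + 5)/5) = 9*((½)*(⅕)*0) = 9*0 = 0)
(-244416 + r)/(E(-654, -593) + O(292)) = (-244416 + 0)/(-593 + (310 + 292)) = -244416/(-593 + 602) = -244416/9 = -244416*⅑ = -81472/3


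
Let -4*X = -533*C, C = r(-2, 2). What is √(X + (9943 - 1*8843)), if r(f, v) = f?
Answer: √3334/2 ≈ 28.870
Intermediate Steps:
C = -2
X = -533/2 (X = -(-533)*(-2)/4 = -¼*1066 = -533/2 ≈ -266.50)
√(X + (9943 - 1*8843)) = √(-533/2 + (9943 - 1*8843)) = √(-533/2 + (9943 - 8843)) = √(-533/2 + 1100) = √(1667/2) = √3334/2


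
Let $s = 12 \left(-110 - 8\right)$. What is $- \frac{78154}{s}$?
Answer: $\frac{39077}{708} \approx 55.193$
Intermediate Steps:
$s = -1416$ ($s = 12 \left(-118\right) = -1416$)
$- \frac{78154}{s} = - \frac{78154}{-1416} = \left(-78154\right) \left(- \frac{1}{1416}\right) = \frac{39077}{708}$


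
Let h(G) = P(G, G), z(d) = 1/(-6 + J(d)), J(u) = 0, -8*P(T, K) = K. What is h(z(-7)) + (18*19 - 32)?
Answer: 14881/48 ≈ 310.02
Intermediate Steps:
P(T, K) = -K/8
z(d) = -⅙ (z(d) = 1/(-6 + 0) = 1/(-6) = -⅙)
h(G) = -G/8
h(z(-7)) + (18*19 - 32) = -⅛*(-⅙) + (18*19 - 32) = 1/48 + (342 - 32) = 1/48 + 310 = 14881/48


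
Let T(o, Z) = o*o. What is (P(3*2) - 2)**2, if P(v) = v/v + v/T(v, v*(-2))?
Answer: 25/36 ≈ 0.69444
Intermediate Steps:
T(o, Z) = o**2
P(v) = 1 + 1/v (P(v) = v/v + v/(v**2) = 1 + v/v**2 = 1 + 1/v)
(P(3*2) - 2)**2 = ((1 + 3*2)/((3*2)) - 2)**2 = ((1 + 6)/6 - 2)**2 = ((1/6)*7 - 2)**2 = (7/6 - 2)**2 = (-5/6)**2 = 25/36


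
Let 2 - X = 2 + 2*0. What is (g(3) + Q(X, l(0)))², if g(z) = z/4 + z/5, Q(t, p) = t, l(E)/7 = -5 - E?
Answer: 729/400 ≈ 1.8225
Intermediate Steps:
l(E) = -35 - 7*E (l(E) = 7*(-5 - E) = -35 - 7*E)
X = 0 (X = 2 - (2 + 2*0) = 2 - (2 + 0) = 2 - 1*2 = 2 - 2 = 0)
g(z) = 9*z/20 (g(z) = z*(¼) + z*(⅕) = z/4 + z/5 = 9*z/20)
(g(3) + Q(X, l(0)))² = ((9/20)*3 + 0)² = (27/20 + 0)² = (27/20)² = 729/400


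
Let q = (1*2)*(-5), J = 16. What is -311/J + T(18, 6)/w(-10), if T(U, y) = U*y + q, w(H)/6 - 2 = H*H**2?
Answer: -465959/23952 ≈ -19.454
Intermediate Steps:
q = -10 (q = 2*(-5) = -10)
w(H) = 12 + 6*H**3 (w(H) = 12 + 6*(H*H**2) = 12 + 6*H**3)
T(U, y) = -10 + U*y (T(U, y) = U*y - 10 = -10 + U*y)
-311/J + T(18, 6)/w(-10) = -311/16 + (-10 + 18*6)/(12 + 6*(-10)**3) = -311*1/16 + (-10 + 108)/(12 + 6*(-1000)) = -311/16 + 98/(12 - 6000) = -311/16 + 98/(-5988) = -311/16 + 98*(-1/5988) = -311/16 - 49/2994 = -465959/23952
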